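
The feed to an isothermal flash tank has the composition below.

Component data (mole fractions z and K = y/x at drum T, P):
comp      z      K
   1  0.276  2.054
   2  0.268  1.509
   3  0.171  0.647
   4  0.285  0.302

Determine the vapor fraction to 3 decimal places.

ψ = 0.342

Rachford–Rice: g(ψ) = Σ zᵢ(Kᵢ−1)/(1+ψ(Kᵢ−1)) = 0.
g(0) = ΣzᵢKᵢ − 1 = 0.168 and g(1) = 1 − Σzᵢ/Kᵢ = -0.520, so a root lies in (0, 1).
Newton–Raphson from ψ = 0.37:
  ψ = 0.370: g = -0.0135, g' = -0.488 → ψ = 0.342
Converged at ψ = 0.342.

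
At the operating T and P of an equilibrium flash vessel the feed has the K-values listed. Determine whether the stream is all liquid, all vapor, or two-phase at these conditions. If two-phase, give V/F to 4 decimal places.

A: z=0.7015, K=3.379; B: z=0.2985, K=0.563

ΣzᵢKᵢ = 2.5384; Σzᵢ/Kᵢ = 0.7378.
Since Σzᵢ/Kᵢ < 1 the mixture is above its dew point — single vapor phase.

all vapor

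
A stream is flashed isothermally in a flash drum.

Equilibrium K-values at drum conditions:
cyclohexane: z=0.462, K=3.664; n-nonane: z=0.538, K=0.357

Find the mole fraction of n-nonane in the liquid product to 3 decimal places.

x_n-nonane = 0.806

Newton–Raphson from β = 0.54:
  β = 0.540: g = -0.0252, g' = -1.073 → β = 0.516
  β = 0.516: g = 0.0001, g' = -1.079 → β = 0.517
Converged at β = 0.517.
Compositions from xᵢ = zᵢ/(1+β(Kᵢ−1)), yᵢ = Kᵢxᵢ:
  cyclohexane: x = 0.194, y = 0.712
  n-nonane: x = 0.806, y = 0.288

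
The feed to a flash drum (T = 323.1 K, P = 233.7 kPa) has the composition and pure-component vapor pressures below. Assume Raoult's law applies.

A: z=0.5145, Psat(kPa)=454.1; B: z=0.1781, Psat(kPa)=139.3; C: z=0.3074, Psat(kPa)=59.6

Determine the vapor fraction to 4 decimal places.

ψ = 0.3024

Raoult's law: Kᵢ = Pᵢˢᵃᵗ/P = Pᵢˢᵃᵗ/233.7.
  K_A = 454.1/233.7 = 1.943089, K_B = 139.3/233.7 = 0.596063, K_C = 59.6/233.7 = 0.255028
Material balance + equilibrium reduce to Σ zᵢ(Kᵢ−1)/(1+ψ(Kᵢ−1)) = 0.
g(0) = ΣzᵢKᵢ − 1 = 0.1843 and g(1) = 1 − Σzᵢ/Kᵢ = -0.7689, so a root lies in (0, 1).
Newton–Raphson from ψ = 0.64:
  ψ = 0.6400: g = -0.23212, g' = -0.8540 → ψ = 0.3682
  ψ = 0.3682: g = -0.03991, g' = -0.6162 → ψ = 0.3034
  ψ = 0.3034: g = -0.00061, g' = -0.5992 → ψ = 0.3024
Converged at ψ = 0.3024.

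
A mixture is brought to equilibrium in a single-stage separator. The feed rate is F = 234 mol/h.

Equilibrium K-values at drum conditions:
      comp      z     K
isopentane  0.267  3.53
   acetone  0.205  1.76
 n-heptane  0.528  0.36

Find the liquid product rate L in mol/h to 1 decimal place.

Newton–Raphson from V/F = 0.5:
  V/F = 0.500: g = -0.0858, g' = -0.863 → V/F = 0.401
Converged at V/F = 0.401.
Then V = V/F·F = 0.4012·234 = 93.9 mol/h and L = F − V = 140.1 mol/h.

L = 140.1 mol/h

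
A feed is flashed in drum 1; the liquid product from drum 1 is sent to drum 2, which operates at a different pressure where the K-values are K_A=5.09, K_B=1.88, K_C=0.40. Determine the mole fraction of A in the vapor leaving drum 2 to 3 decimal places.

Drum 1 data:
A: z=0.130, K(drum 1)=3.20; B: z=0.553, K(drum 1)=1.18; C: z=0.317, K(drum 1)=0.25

y_A (drum 2) = 0.117

Drum 1:
Material balance + equilibrium reduce to Σ zᵢ(Kᵢ−1)/(1+ψ₁(Kᵢ−1)) = 0.
g(0) = ΣzᵢKᵢ − 1 = 0.148 and g(1) = 1 − Σzᵢ/Kᵢ = -0.777, so a root lies in (0, 1).
Iterate (Newton) starting at ψ₁ = 0.65:
  ψ₁ = 0.650: g = -0.2571, g' = -0.800 → ψ₁ = 0.329
  ψ₁ = 0.329: g = -0.0555, g' = -0.542 → ψ₁ = 0.226
  ψ₁ = 0.226: g = 0.0003, g' = -0.556 → ψ₁ = 0.227
Converged at ψ₁ = 0.227.
Drum-1 compositions:
  A: x = 0.087, y = 0.278
  B: x = 0.531, y = 0.627
  C: x = 0.382, y = 0.095
Drum-2 feed = drum-1 liquid: z₂ = (0.0867, 0.5313, 0.3819).
Drum 2:
Rachford–Rice: g(ψ₂) = Σ zᵢ(Kᵢ−1)/(1+ψ₂(Kᵢ−1)) = 0.
Feasibility: ΣzᵢKᵢ = 1.593, Σzᵢ/Kᵢ = 1.255 — both > 1, two phases present.
Newton–Raphson from ψ₂ = 0.5:
  ψ₂ = 0.500: g = 0.1138, g' = -0.636 → ψ₂ = 0.679
Converged at ψ₂ = 0.679.
  A: x = 0.023, y = 0.117
  B: x = 0.333, y = 0.625
  C: x = 0.644, y = 0.258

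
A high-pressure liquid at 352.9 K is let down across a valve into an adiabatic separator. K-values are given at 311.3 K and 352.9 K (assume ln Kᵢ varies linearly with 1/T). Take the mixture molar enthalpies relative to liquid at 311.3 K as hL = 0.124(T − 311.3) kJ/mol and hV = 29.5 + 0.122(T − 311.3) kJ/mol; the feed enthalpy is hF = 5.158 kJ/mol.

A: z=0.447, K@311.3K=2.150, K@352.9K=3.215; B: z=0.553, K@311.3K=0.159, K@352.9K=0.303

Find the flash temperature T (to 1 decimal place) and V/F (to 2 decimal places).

Adiabatic flash: solve Rachford–Rice at each trial T, then check hF = ψ·hV(T) + (1−ψ)·hL(T).
  T = 311.3 K: K = (2.150, 0.159), RR gives ψ = 0.051, H_out = 1.494 kJ/mol
  T = 352.9 K: K = (3.215, 0.303), RR gives ψ = 0.392, H_out = 16.680 kJ/mol
  T = 332.1 K: K = (2.662, 0.224), RR gives ψ = 0.243, H_out = 9.748 kJ/mol
  T = 321.7 K: K = (2.401, 0.190), RR gives ψ = 0.157, H_out = 5.915 kJ/mol
  T = 316.5 K: K = (2.274, 0.174), RR gives ψ = 0.107, H_out = 3.802 kJ/mol
  T = 319.1 K: K = (2.337, 0.182), RR gives ψ = 0.133, H_out = 4.880 kJ/mol
  T = 320.4 K: K = (2.369, 0.186), RR gives ψ = 0.145, H_out = 5.402 kJ/mol
Linear interpolation between T = 319.1 (H_out = 4.880) and T = 320.4 (H_out = 5.402) on hF = 5.158 gives T ≈ 319.8 K, at which ψ = 0.14.

T = 319.8 K, V/F = 0.14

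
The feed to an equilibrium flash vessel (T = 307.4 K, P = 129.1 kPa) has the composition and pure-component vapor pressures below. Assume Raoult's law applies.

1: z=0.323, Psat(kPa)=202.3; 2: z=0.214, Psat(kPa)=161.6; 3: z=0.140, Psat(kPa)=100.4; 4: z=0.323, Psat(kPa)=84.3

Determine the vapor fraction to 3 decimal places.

Raoult's law: Kᵢ = Pᵢˢᵃᵗ/P = Pᵢˢᵃᵗ/129.1.
  K_1 = 202.3/129.1 = 1.56700, K_2 = 161.6/129.1 = 1.25174, K_3 = 100.4/129.1 = 0.77769, K_4 = 84.3/129.1 = 0.65298
Rachford–Rice: g(ψ) = Σ zᵢ(Kᵢ−1)/(1+ψ(Kᵢ−1)) = 0.
Feasibility: ΣzᵢKᵢ = 1.094, Σzᵢ/Kᵢ = 1.052 — both > 1, two phases present.
Newton iteration, ψ⁰ = 0.5:
  ψ = 0.500: g = 0.0199, g' = -0.139 → ψ = 0.643
Converged at ψ = 0.643.

ψ = 0.643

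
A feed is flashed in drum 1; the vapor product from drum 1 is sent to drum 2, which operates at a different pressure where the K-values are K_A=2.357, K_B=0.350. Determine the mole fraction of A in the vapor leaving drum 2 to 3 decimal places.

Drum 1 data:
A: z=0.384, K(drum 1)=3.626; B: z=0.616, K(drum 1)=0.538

Drum 1:
Let ψ₁ = V/F and solve Σ zᵢ(Kᵢ−1)/(1+ψ₁(Kᵢ−1)) = 0.
Feasibility: ΣzᵢKᵢ = 1.724, Σzᵢ/Kᵢ = 1.251 — both > 1, two phases present.
Binary case is linear: z₁(K₁−1)(1+ψ₁(K₂−1)) + z₂(K₂−1)(1+ψ₁(K₁−1)) = 0
⇒ ψ₁ = [z₁(K₁−1)+z₂(K₂−1)] / [−(K₁−1)(K₂−1)] = 0.7238/1.2132 = 0.597
Drum-1 compositions:
  A: x = 0.150, y = 0.542
  B: x = 0.850, y = 0.458
Drum-2 feed = drum-1 vapor: z₂ = (0.5425, 0.4575).
Drum 2:
Material balance + equilibrium reduce to Σ zᵢ(Kᵢ−1)/(1+ψ₂(Kᵢ−1)) = 0.
g(0) = ΣzᵢKᵢ − 1 = 0.439 and g(1) = 1 − Σzᵢ/Kᵢ = -0.537, so a root lies in (0, 1).
Binary case is linear: z₁(K₁−1)(1+ψ₂(K₂−1)) + z₂(K₂−1)(1+ψ₂(K₁−1)) = 0
⇒ ψ₂ = [z₁(K₁−1)+z₂(K₂−1)] / [−(K₁−1)(K₂−1)] = 0.4388/0.8821 = 0.497
  A: x = 0.324, y = 0.763
  B: x = 0.676, y = 0.237

y_A (drum 2) = 0.763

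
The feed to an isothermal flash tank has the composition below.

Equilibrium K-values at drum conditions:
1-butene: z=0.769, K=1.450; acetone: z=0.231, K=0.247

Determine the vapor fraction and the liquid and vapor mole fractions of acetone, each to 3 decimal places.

ψ = 0.508, x_acetone = 0.374, y_acetone = 0.092

Let ψ = V/F and solve Σ zᵢ(Kᵢ−1)/(1+ψ(Kᵢ−1)) = 0.
Check two-phase: ΣzᵢKᵢ = 1.172 > 1 and Σzᵢ/Kᵢ = 1.466 > 1, so g(0) = 0.172 > 0 and g(1) = -0.466 < 0.
Binary case is linear: z₁(K₁−1)(1+ψ(K₂−1)) + z₂(K₂−1)(1+ψ(K₁−1)) = 0
⇒ ψ = [z₁(K₁−1)+z₂(K₂−1)] / [−(K₁−1)(K₂−1)] = 0.1721/0.3388 = 0.508
Compositions from xᵢ = zᵢ/(1+ψ(Kᵢ−1)), yᵢ = Kᵢxᵢ:
  1-butene: x = 0.626, y = 0.908
  acetone: x = 0.374, y = 0.092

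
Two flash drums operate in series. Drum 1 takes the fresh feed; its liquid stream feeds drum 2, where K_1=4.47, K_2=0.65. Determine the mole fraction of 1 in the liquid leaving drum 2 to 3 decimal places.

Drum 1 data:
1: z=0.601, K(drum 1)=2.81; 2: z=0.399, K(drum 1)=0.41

x_1 (drum 2) = 0.092

Drum 1:
Let ψ₁ = V/F and solve Σ zᵢ(Kᵢ−1)/(1+ψ₁(Kᵢ−1)) = 0.
Feasibility: ΣzᵢKᵢ = 1.852, Σzᵢ/Kᵢ = 1.187 — both > 1, two phases present.
Newton–Raphson from ψ₁ = 0.5:
  ψ₁ = 0.500: g = 0.2371, g' = -0.822 → ψ₁ = 0.788
  ψ₁ = 0.788: g = 0.0080, g' = -0.820 → ψ₁ = 0.798
Converged at ψ₁ = 0.798.
Drum-1 compositions:
  1: x = 0.246, y = 0.691
  2: x = 0.754, y = 0.309
Drum-2 feed = drum-1 liquid: z₂ = (0.2458, 0.7542).
Drum 2:
Let ψ₂ = V/F and solve Σ zᵢ(Kᵢ−1)/(1+ψ₂(Kᵢ−1)) = 0.
Feasibility: ΣzᵢKᵢ = 1.589, Σzᵢ/Kᵢ = 1.215 — both > 1, two phases present.
Binary case is linear: z₁(K₁−1)(1+ψ₂(K₂−1)) + z₂(K₂−1)(1+ψ₂(K₁−1)) = 0
⇒ ψ₂ = [z₁(K₁−1)+z₂(K₂−1)] / [−(K₁−1)(K₂−1)] = 0.5891/1.2145 = 0.485
  1: x = 0.092, y = 0.410
  2: x = 0.908, y = 0.590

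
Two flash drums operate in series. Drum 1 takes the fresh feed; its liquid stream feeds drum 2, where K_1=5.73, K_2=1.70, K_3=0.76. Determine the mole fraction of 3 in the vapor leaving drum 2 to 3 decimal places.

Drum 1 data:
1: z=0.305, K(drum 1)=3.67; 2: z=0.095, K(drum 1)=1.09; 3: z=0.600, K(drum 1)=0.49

y_3 (drum 2) = 0.684

Drum 1:
Let ψ₁ = V/F and solve Σ zᵢ(Kᵢ−1)/(1+ψ₁(Kᵢ−1)) = 0.
Check two-phase: ΣzᵢKᵢ = 1.517 > 1 and Σzᵢ/Kᵢ = 1.395 > 1, so g(0) = 0.517 > 0 and g(1) = -0.395 < 0.
Newton–Raphson from ψ₁ = 0.67:
  ψ₁ = 0.670: g = -0.1648, g' = -0.640 → ψ₁ = 0.413
  ψ₁ = 0.413: g = 0.0081, g' = -0.743 → ψ₁ = 0.424
Converged at ψ₁ = 0.424.
Drum-1 compositions:
  1: x = 0.143, y = 0.525
  2: x = 0.092, y = 0.100
  3: x = 0.765, y = 0.375
Drum-2 feed = drum-1 liquid: z₂ = (0.1431, 0.0915, 0.7654).
Drum 2:
Material balance + equilibrium reduce to Σ zᵢ(Kᵢ−1)/(1+ψ₂(Kᵢ−1)) = 0.
Check two-phase: ΣzᵢKᵢ = 1.557 > 1 and Σzᵢ/Kᵢ = 1.086 > 1, so g(0) = 0.557 > 0 and g(1) = -0.086 < 0.
Newton iteration, ψ₂⁰ = 0.5:
  ψ₂ = 0.500: g = 0.0399, g' = -0.364 → ψ₂ = 0.609
  ψ₂ = 0.609: g = 0.0041, g' = -0.295 → ψ₂ = 0.623
Converged at ψ₂ = 0.623.
  1: x = 0.036, y = 0.208
  2: x = 0.064, y = 0.108
  3: x = 0.900, y = 0.684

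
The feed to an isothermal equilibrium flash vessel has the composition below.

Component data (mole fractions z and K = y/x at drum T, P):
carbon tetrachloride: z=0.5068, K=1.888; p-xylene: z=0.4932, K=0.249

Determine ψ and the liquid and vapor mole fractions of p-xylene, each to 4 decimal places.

Rachford–Rice: g(ψ) = Σ zᵢ(Kᵢ−1)/(1+ψ(Kᵢ−1)) = 0.
g(0) = ΣzᵢKᵢ − 1 = 0.0796 and g(1) = 1 − Σzᵢ/Kᵢ = -1.2492, so a root lies in (0, 1).
Newton iteration, ψ⁰ = 0.5:
  ψ = 0.5000: g = -0.28144, g' = -0.9049 → ψ = 0.1890
  ψ = 0.1890: g = -0.04629, g' = -0.6708 → ψ = 0.1200
  ψ = 0.1200: g = -0.00036, g' = -0.6624 → ψ = 0.1194
Converged at ψ = 0.1194.
Compositions from xᵢ = zᵢ/(1+ψ(Kᵢ−1)), yᵢ = Kᵢxᵢ:
  carbon tetrachloride: x = 0.4582, y = 0.8651
  p-xylene: x = 0.5418, y = 0.1349

ψ = 0.1194, x_p-xylene = 0.5418, y_p-xylene = 0.1349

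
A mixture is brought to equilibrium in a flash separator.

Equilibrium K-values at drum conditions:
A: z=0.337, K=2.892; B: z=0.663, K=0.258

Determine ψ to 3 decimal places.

ψ = 0.104

Material balance + equilibrium reduce to Σ zᵢ(Kᵢ−1)/(1+ψ(Kᵢ−1)) = 0.
Check two-phase: ΣzᵢKᵢ = 1.146 > 1 and Σzᵢ/Kᵢ = 2.686 > 1, so g(0) = 0.146 > 0 and g(1) = -1.686 < 0.
Newton iteration, ψ⁰ = 0.5:
  ψ = 0.500: g = -0.4545, g' = -1.241 → ψ = 0.134
  ψ = 0.134: g = -0.0374, g' = -1.218 → ψ = 0.103
  ψ = 0.103: g = 0.0008, g' = -1.273 → ψ = 0.104
Converged at ψ = 0.104.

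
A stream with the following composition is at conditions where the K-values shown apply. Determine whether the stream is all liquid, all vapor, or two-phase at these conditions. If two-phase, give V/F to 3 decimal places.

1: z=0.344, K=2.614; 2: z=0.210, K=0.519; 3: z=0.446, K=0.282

two-phase, V/F = 0.128

ΣzᵢKᵢ = 1.134; Σzᵢ/Kᵢ = 2.118.
Both exceed 1, so a two-phase solution exists.
Rachford–Rice: g(ψ) = Σ zᵢ(Kᵢ−1)/(1+ψ(Kᵢ−1)) = 0.
Iterate (Newton) starting at ψ = 0.5:
  ψ = 0.500: g = -0.3253, g' = -0.918 → ψ = 0.146
  ψ = 0.146: g = -0.0168, g' = -0.930 → ψ = 0.128
Converged at ψ = 0.128.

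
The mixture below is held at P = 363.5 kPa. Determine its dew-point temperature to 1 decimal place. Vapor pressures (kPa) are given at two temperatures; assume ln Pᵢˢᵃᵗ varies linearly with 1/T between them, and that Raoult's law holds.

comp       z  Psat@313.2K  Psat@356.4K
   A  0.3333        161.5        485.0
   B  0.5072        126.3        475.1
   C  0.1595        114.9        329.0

Dew-point temperature: Σzᵢ·P/Pᵢˢᵃᵗ(T) = 1. Interpolate ln Pᵢˢᵃᵗ = aᵢ + bᵢ/T.
  T = 313.2 K: ΣzᵢP/Pᵢˢᵃᵗ = 2.7145
  T = 356.4 K: ΣzᵢP/Pᵢˢᵃᵗ = 0.8141
  T = 334.8 K: ΣzᵢP/Pᵢˢᵃᵗ = 1.4272
  T = 345.6 K: ΣzᵢP/Pᵢˢᵃᵗ = 1.0680
  T = 351.0 K: ΣzᵢP/Pᵢˢᵃᵗ = 0.9304
  T = 348.3 K: ΣzᵢP/Pᵢˢᵃᵗ = 0.9963
Interpolating between 345.6 K and 348.3 K gives T ≈ 348.2 K.

T = 348.2 K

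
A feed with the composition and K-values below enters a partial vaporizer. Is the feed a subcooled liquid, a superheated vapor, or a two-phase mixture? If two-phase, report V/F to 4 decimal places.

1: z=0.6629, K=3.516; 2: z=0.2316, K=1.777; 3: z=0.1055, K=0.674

ΣzᵢKᵢ = 2.8134; Σzᵢ/Kᵢ = 0.4754.
Since Σzᵢ/Kᵢ < 1 the mixture is above its dew point — single vapor phase.

superheated vapor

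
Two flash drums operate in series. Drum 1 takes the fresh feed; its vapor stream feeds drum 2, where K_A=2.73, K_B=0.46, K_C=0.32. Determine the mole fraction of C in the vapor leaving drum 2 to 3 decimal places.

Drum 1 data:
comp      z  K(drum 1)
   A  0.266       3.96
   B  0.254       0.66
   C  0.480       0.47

Drum 1:
Let ψ₁ = V/F and solve Σ zᵢ(Kᵢ−1)/(1+ψ₁(Kᵢ−1)) = 0.
Check two-phase: ΣzᵢKᵢ = 1.447 > 1 and Σzᵢ/Kᵢ = 1.473 > 1, so g(0) = 0.447 > 0 and g(1) = -0.473 < 0.
Newton iteration, ψ₁⁰ = 0.5:
  ψ₁ = 0.500: g = -0.1327, g' = -0.671 → ψ₁ = 0.302
  ψ₁ = 0.302: g = 0.0163, g' = -0.877 → ψ₁ = 0.321
Converged at ψ₁ = 0.321.
Drum-1 compositions:
  A: x = 0.136, y = 0.540
  B: x = 0.285, y = 0.188
  C: x = 0.579, y = 0.272
Drum-2 feed = drum-1 vapor: z₂ = (0.5399, 0.1882, 0.2719).
Drum 2:
Rachford–Rice: g(ψ₂) = Σ zᵢ(Kᵢ−1)/(1+ψ₂(Kᵢ−1)) = 0.
g(0) = ΣzᵢKᵢ − 1 = 0.648 and g(1) = 1 − Σzᵢ/Kᵢ = -0.457, so a root lies in (0, 1).
Iterate (Newton) starting at ψ₂ = 0.4:
  ψ₂ = 0.400: g = 0.1684, g' = -0.891 → ψ₂ = 0.589
  ψ₂ = 0.589: g = 0.0051, g' = -0.864 → ψ₂ = 0.595
Converged at ψ₂ = 0.595.
  A: x = 0.266, y = 0.726
  B: x = 0.277, y = 0.128
  C: x = 0.457, y = 0.146

y_C (drum 2) = 0.146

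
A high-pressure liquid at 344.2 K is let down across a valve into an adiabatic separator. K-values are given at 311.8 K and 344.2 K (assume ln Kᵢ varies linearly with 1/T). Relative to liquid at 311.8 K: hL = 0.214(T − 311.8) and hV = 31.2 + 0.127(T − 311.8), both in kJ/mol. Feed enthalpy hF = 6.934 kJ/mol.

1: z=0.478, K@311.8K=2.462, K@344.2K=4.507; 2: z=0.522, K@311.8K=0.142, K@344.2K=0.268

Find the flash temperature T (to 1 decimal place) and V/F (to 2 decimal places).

T = 312.9 K, V/F = 0.22

Adiabatic flash: solve Rachford–Rice at each trial T, then check hF = ψ·hV(T) + (1−ψ)·hL(T).
  T = 311.8 K: K = (2.462, 0.142), RR gives ψ = 0.200, H_out = 6.242 kJ/mol
  T = 344.2 K: K = (4.507, 0.268), RR gives ψ = 0.504, H_out = 21.242 kJ/mol
  T = 328.0 K: K = (3.381, 0.198), RR gives ψ = 0.377, H_out = 14.695 kJ/mol
  T = 319.9 K: K = (2.897, 0.168), RR gives ψ = 0.300, H_out = 10.871 kJ/mol
  T = 315.9 K: K = (2.676, 0.155), RR gives ψ = 0.254, H_out = 8.719 kJ/mol
  T = 313.9 K: K = (2.570, 0.149), RR gives ψ = 0.229, H_out = 7.550 kJ/mol
Linear interpolation between T = 311.8 (H_out = 6.242) and T = 313.9 (H_out = 7.550) on hF = 6.934 gives T ≈ 312.9 K, at which ψ = 0.22.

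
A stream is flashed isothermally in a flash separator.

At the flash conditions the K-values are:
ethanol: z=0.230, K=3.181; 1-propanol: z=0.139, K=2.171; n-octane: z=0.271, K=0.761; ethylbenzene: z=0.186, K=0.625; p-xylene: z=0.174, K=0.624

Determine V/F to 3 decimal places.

Material balance + equilibrium reduce to Σ zᵢ(Kᵢ−1)/(1+V/F(Kᵢ−1)) = 0.
g(0) = ΣzᵢKᵢ − 1 = 0.464 and g(1) = 1 − Σzᵢ/Kᵢ = -0.069, so a root lies in (0, 1).
Newton–Raphson from V/F = 0.37:
  V/F = 0.370: g = 0.1631, g' = -0.515 → V/F = 0.687
  V/F = 0.687: g = 0.0314, g' = -0.348 → V/F = 0.777
  V/F = 0.777: g = 0.0010, g' = -0.327 → V/F = 0.780
Converged at V/F = 0.780.

V/F = 0.780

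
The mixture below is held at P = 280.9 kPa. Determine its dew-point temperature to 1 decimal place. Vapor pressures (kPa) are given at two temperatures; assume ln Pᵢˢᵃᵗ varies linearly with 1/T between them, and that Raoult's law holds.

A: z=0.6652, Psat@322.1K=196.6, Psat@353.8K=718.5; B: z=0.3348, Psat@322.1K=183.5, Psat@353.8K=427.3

Dew-point temperature: Σzᵢ·P/Pᵢˢᵃᵗ(T) = 1. Interpolate ln Pᵢˢᵃᵗ = aᵢ + bᵢ/T.
  T = 322.1 K: ΣzᵢP/Pᵢˢᵃᵗ = 1.4629
  T = 353.8 K: ΣzᵢP/Pᵢˢᵃᵗ = 0.4802
  T = 338.0 K: ΣzᵢP/Pᵢˢᵃᵗ = 0.8101
  T = 330.1 K: ΣzᵢP/Pᵢˢᵃᵗ = 1.0772
  T = 334.1 K: ΣzᵢP/Pᵢˢᵃᵗ = 0.9305
  T = 332.1 K: ΣzᵢP/Pᵢˢᵃᵗ = 1.0006
Interpolating between 332.1 K and 334.1 K gives T ≈ 332.1 K.

T = 332.1 K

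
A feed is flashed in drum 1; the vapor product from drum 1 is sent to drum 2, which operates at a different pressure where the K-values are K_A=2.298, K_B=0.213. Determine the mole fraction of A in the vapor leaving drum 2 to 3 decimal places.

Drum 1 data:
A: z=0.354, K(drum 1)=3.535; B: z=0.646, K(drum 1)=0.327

y_A (drum 2) = 0.867

Drum 1:
Newton iteration, ψ₁⁰ = 0.64:
  ψ₁ = 0.640: g = -0.4215, g' = -1.234 → ψ₁ = 0.298
  ψ₁ = 0.298: g = -0.0330, g' = -1.196 → ψ₁ = 0.271
Converged at ψ₁ = 0.271.
Drum-1 compositions:
  A: x = 0.210, y = 0.742
  B: x = 0.790, y = 0.258
Drum-2 feed = drum-1 vapor: z₂ = (0.7416, 0.2584).
Drum 2:
Material balance + equilibrium reduce to Σ zᵢ(Kᵢ−1)/(1+ψ₂(Kᵢ−1)) = 0.
Check two-phase: ΣzᵢKᵢ = 1.759 > 1 and Σzᵢ/Kᵢ = 1.536 > 1, so g(0) = 0.759 > 0 and g(1) = -0.536 < 0.
Binary case is linear: z₁(K₁−1)(1+ψ₂(K₂−1)) + z₂(K₂−1)(1+ψ₂(K₁−1)) = 0
⇒ ψ₂ = [z₁(K₁−1)+z₂(K₂−1)] / [−(K₁−1)(K₂−1)] = 0.7592/1.0215 = 0.743
  A: x = 0.377, y = 0.867
  B: x = 0.623, y = 0.133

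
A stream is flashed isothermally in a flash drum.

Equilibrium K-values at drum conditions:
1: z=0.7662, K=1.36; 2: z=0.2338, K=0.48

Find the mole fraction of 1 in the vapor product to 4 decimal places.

Material balance + equilibrium reduce to Σ zᵢ(Kᵢ−1)/(1+V/F(Kᵢ−1)) = 0.
Feasibility: ΣzᵢKᵢ = 1.1543, Σzᵢ/Kᵢ = 1.0505 — both > 1, two phases present.
Binary case is linear: z₁(K₁−1)(1+V/F(K₂−1)) + z₂(K₂−1)(1+V/F(K₁−1)) = 0
⇒ V/F = [z₁(K₁−1)+z₂(K₂−1)] / [−(K₁−1)(K₂−1)] = 0.15426/0.18720 = 0.8240
Compositions from xᵢ = zᵢ/(1+V/F(Kᵢ−1)), yᵢ = Kᵢxᵢ:
  1: x = 0.5909, y = 0.8036
  2: x = 0.4091, y = 0.1964

y_1 = 0.8036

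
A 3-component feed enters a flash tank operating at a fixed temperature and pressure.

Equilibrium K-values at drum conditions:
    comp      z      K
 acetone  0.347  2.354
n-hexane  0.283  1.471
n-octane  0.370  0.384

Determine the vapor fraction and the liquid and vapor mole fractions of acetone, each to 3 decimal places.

Iterate (Newton) starting at ψ = 0.65:
  ψ = 0.650: g = -0.0282, g' = -0.607 → ψ = 0.604
  ψ = 0.604: g = -0.0005, g' = -0.586 → ψ = 0.603
Converged at ψ = 0.603.
Compositions from xᵢ = zᵢ/(1+ψ(Kᵢ−1)), yᵢ = Kᵢxᵢ:
  acetone: x = 0.191, y = 0.450
  n-hexane: x = 0.220, y = 0.324
  n-octane: x = 0.589, y = 0.226

ψ = 0.603, x_acetone = 0.191, y_acetone = 0.450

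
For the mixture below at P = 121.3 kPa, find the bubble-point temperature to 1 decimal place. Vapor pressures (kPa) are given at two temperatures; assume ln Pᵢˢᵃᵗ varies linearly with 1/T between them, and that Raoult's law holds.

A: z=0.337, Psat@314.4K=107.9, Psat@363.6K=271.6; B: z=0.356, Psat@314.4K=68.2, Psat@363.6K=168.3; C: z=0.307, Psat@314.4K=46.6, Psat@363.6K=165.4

T = 336.6 K

Bubble-point temperature: ΣzᵢPᵢˢᵃᵗ(T) = P. Interpolate ln Pᵢˢᵃᵗ = aᵢ + bᵢ/T.
  T = 314.4 K: ΣzᵢPᵢˢᵃᵗ = 74.95 kPa
  T = 363.6 K: ΣzᵢPᵢˢᵃᵗ = 202.22 kPa
  T = 339.0 K: ΣzᵢPᵢˢᵃᵗ = 127.29 kPa
  T = 326.7 K: ΣzᵢPᵢˢᵃᵗ = 98.58 kPa
  T = 332.9 K: ΣzᵢPᵢˢᵃᵗ = 112.38 kPa
  T = 335.9 K: ΣzᵢPᵢˢᵃᵗ = 119.54 kPa
  T = 337.4 K: ΣzᵢPᵢˢᵃᵗ = 123.25 kPa
Interpolating between 335.9 K and 337.4 K gives T ≈ 336.6 K.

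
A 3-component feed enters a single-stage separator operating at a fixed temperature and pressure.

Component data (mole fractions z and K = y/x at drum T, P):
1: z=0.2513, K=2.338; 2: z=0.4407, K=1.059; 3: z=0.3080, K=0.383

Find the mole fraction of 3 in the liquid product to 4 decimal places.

Let β = V/F and solve Σ zᵢ(Kᵢ−1)/(1+β(Kᵢ−1)) = 0.
Feasibility: ΣzᵢKᵢ = 1.1722, Σzᵢ/Kᵢ = 1.3278 — both > 1, two phases present.
Iterate (Newton) starting at β = 0.43:
  β = 0.4300: g = -0.01986, g' = -0.4000 → β = 0.3803
  β = 0.3803: g = -0.00004, g' = -0.3992 → β = 0.3802
Converged at β = 0.3802.
Compositions from xᵢ = zᵢ/(1+β(Kᵢ−1)), yᵢ = Kᵢxᵢ:
  1: x = 0.1666, y = 0.3894
  2: x = 0.4310, y = 0.4565
  3: x = 0.4024, y = 0.1541

x_3 = 0.4024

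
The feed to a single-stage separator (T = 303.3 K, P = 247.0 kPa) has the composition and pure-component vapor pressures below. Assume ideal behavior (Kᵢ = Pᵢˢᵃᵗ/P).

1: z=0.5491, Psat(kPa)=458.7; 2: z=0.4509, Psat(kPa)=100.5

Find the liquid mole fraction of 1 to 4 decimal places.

Raoult's law: Kᵢ = Pᵢˢᵃᵗ/P = Pᵢˢᵃᵗ/247.0.
  K_1 = 458.7/247.0 = 1.857085, K_2 = 100.5/247.0 = 0.406883
Let ψ = V/F and solve Σ zᵢ(Kᵢ−1)/(1+ψ(Kᵢ−1)) = 0.
Feasibility: ΣzᵢKᵢ = 1.2032, Σzᵢ/Kᵢ = 1.4039 — both > 1, two phases present.
Newton–Raphson from ψ = 0.42:
  ψ = 0.4200: g = -0.01010, g' = -0.4994 → ψ = 0.3998
  ψ = 0.3998: g = -0.00003, g' = -0.4963 → ψ = 0.3997
Converged at ψ = 0.3997.
Compositions from xᵢ = zᵢ/(1+ψ(Kᵢ−1)), yᵢ = Kᵢxᵢ:
  1: x = 0.4090, y = 0.7595
  2: x = 0.5910, y = 0.2405

x_1 = 0.4090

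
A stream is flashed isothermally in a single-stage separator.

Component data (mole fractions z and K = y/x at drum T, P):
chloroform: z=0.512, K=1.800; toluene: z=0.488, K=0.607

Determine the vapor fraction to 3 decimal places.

ψ = 0.693

Material balance + equilibrium reduce to Σ zᵢ(Kᵢ−1)/(1+ψ(Kᵢ−1)) = 0.
g(0) = ΣzᵢKᵢ − 1 = 0.218 and g(1) = 1 − Σzᵢ/Kᵢ = -0.088, so a root lies in (0, 1).
Binary case is linear: z₁(K₁−1)(1+ψ(K₂−1)) + z₂(K₂−1)(1+ψ(K₁−1)) = 0
⇒ ψ = [z₁(K₁−1)+z₂(K₂−1)] / [−(K₁−1)(K₂−1)] = 0.2178/0.3144 = 0.693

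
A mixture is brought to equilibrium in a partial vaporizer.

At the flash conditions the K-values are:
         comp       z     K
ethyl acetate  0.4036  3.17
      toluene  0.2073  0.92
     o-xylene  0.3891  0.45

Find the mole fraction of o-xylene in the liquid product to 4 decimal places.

x_o-xylene = 0.6166

Iterate (Newton) starting at ψ = 0.5:
  ψ = 0.5000: g = 0.10760, g' = -0.6625 → ψ = 0.6624
  ψ = 0.6624: g = 0.00515, g' = -0.6127 → ψ = 0.6708
Converged at ψ = 0.6708.
Compositions from xᵢ = zᵢ/(1+ψ(Kᵢ−1)), yᵢ = Kᵢxᵢ:
  ethyl acetate: x = 0.1644, y = 0.5210
  toluene: x = 0.2191, y = 0.2015
  o-xylene: x = 0.6166, y = 0.2775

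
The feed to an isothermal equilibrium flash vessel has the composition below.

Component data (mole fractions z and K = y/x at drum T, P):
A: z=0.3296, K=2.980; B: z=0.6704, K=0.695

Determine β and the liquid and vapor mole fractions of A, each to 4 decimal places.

β = 0.7421, x_A = 0.1335, y_A = 0.3978

Rachford–Rice: g(β) = Σ zᵢ(Kᵢ−1)/(1+β(Kᵢ−1)) = 0.
Feasibility: ΣzᵢKᵢ = 1.4481, Σzᵢ/Kᵢ = 1.0752 — both > 1, two phases present.
Binary case is linear: z₁(K₁−1)(1+β(K₂−1)) + z₂(K₂−1)(1+β(K₁−1)) = 0
⇒ β = [z₁(K₁−1)+z₂(K₂−1)] / [−(K₁−1)(K₂−1)] = 0.44814/0.60390 = 0.7421
Compositions from xᵢ = zᵢ/(1+β(Kᵢ−1)), yᵢ = Kᵢxᵢ:
  A: x = 0.1335, y = 0.3978
  B: x = 0.8665, y = 0.6022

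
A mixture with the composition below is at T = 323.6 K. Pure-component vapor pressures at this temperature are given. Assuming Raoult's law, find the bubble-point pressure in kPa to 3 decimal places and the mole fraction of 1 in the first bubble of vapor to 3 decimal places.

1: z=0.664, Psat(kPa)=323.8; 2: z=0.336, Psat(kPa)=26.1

Pbub = 223.773 kPa, y_1 = 0.961

At the bubble point ψ → 0, so ΣzᵢKᵢ = 1 with Kᵢ = Pᵢˢᵃᵗ/P ⇒ P = ΣzᵢPᵢˢᵃᵗ.
P = 0.664·323.8 + 0.336·26.1 = 223.773 kPa
yᵢ = zᵢPᵢˢᵃᵗ/P ⇒ y_1 = 0.664·323.8/223.773 = 0.961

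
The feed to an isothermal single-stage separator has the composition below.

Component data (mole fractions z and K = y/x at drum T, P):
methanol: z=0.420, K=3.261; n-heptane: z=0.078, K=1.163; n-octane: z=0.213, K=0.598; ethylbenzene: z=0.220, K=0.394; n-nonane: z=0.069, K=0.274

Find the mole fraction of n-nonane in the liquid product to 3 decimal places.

x_n-nonane = 0.123

Material balance + equilibrium reduce to Σ zᵢ(Kᵢ−1)/(1+ψ(Kᵢ−1)) = 0.
Check two-phase: ΣzᵢKᵢ = 1.693 > 1 and Σzᵢ/Kᵢ = 1.362 > 1, so g(0) = 0.693 > 0 and g(1) = -0.362 < 0.
Newton–Raphson from ψ = 0.54:
  ψ = 0.540: g = 0.0493, g' = -0.770 → ψ = 0.604
  ψ = 0.604: g = 0.0004, g' = -0.762 → ψ = 0.605
Converged at ψ = 0.605.
Compositions from xᵢ = zᵢ/(1+ψ(Kᵢ−1)), yᵢ = Kᵢxᵢ:
  methanol: x = 0.177, y = 0.579
  n-heptane: x = 0.071, y = 0.083
  n-octane: x = 0.281, y = 0.168
  ethylbenzene: x = 0.347, y = 0.137
  n-nonane: x = 0.123, y = 0.034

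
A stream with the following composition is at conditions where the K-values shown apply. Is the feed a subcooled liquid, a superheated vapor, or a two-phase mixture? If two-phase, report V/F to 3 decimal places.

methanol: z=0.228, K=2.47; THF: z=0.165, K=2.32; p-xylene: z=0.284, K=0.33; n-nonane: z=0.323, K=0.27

two-phase, V/F = 0.128

ΣzᵢKᵢ = 1.127; Σzᵢ/Kᵢ = 2.220.
Both exceed 1, so a two-phase solution exists.
Let ψ = V/F and solve Σ zᵢ(Kᵢ−1)/(1+ψ(Kᵢ−1)) = 0.
Newton iteration, ψ⁰ = 0.6:
  ψ = 0.600: g = -0.4381, g' = -1.130 → ψ = 0.212
  ψ = 0.212: g = -0.0753, g' = -0.876 → ψ = 0.126
  ψ = 0.126: g = 0.0017, g' = -0.923 → ψ = 0.128
Converged at ψ = 0.128.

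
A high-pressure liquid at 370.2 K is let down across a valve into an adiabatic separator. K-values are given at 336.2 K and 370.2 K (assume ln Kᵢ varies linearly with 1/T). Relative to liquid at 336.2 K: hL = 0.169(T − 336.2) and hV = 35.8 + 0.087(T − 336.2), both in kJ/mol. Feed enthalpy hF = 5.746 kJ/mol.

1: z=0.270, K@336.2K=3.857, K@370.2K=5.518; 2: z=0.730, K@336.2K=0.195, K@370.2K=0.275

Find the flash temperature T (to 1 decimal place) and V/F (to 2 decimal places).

Adiabatic flash: solve Rachford–Rice at each trial T, then check hF = ψ·hV(T) + (1−ψ)·hL(T).
  T = 336.2 K: K = (3.857, 0.195), RR gives ψ = 0.080, H_out = 2.860 kJ/mol
  T = 370.2 K: K = (5.518, 0.275), RR gives ψ = 0.211, H_out = 12.706 kJ/mol
  T = 353.2 K: K = (4.653, 0.233), RR gives ψ = 0.152, H_out = 8.117 kJ/mol
  T = 344.7 K: K = (4.246, 0.214), RR gives ψ = 0.119, H_out = 5.599 kJ/mol
  T = 348.9 K: K = (4.445, 0.223), RR gives ψ = 0.136, H_out = 6.867 kJ/mol
  T = 346.8 K: K = (4.345, 0.219), RR gives ψ = 0.127, H_out = 6.239 kJ/mol
Linear interpolation between T = 344.7 (H_out = 5.599) and T = 346.8 (H_out = 6.239) on hF = 5.746 gives T ≈ 345.2 K, at which ψ = 0.12.

T = 345.2 K, V/F = 0.12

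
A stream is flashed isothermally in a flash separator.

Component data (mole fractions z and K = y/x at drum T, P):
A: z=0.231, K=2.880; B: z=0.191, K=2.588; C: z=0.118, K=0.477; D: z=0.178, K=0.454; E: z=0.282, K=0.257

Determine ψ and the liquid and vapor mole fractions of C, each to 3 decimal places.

ψ = 0.326, x_C = 0.142, y_C = 0.068

Let ψ = V/F and solve Σ zᵢ(Kᵢ−1)/(1+ψ(Kᵢ−1)) = 0.
Feasibility: ΣzᵢKᵢ = 1.369, Σzᵢ/Kᵢ = 1.891 — both > 1, two phases present.
Newton–Raphson from ψ = 0.62:
  ψ = 0.620: g = -0.2734, g' = -1.024 → ψ = 0.353
  ψ = 0.353: g = -0.0246, g' = -0.909 → ψ = 0.326
Converged at ψ = 0.326.
Compositions from xᵢ = zᵢ/(1+ψ(Kᵢ−1)), yᵢ = Kᵢxᵢ:
  A: x = 0.143, y = 0.412
  B: x = 0.126, y = 0.326
  C: x = 0.142, y = 0.068
  D: x = 0.217, y = 0.098
  E: x = 0.372, y = 0.096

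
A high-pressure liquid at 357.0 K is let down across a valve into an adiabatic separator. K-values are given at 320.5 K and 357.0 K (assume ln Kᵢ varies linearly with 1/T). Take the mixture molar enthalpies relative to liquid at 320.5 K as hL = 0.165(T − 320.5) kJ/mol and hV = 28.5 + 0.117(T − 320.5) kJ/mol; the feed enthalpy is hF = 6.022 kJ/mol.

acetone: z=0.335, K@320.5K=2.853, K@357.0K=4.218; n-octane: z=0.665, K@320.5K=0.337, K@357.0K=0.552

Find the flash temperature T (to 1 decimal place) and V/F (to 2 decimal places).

T = 324.6 K, V/F = 0.19

Adiabatic flash: solve Rachford–Rice at each trial T, then check hF = ψ·hV(T) + (1−ψ)·hL(T).
  T = 320.5 K: K = (2.853, 0.337), RR gives ψ = 0.146, H_out = 4.172 kJ/mol
  T = 357.0 K: K = (4.218, 0.552), RR gives ψ = 0.541, H_out = 20.496 kJ/mol
  T = 338.8 K: K = (3.508, 0.437), RR gives ψ = 0.330, H_out = 12.141 kJ/mol
  T = 329.6 K: K = (3.171, 0.385), RR gives ψ = 0.238, H_out = 8.192 kJ/mol
  T = 325.1 K: K = (3.012, 0.361), RR gives ψ = 0.194, H_out = 6.232 kJ/mol
  T = 322.8 K: K = (2.932, 0.349), RR gives ψ = 0.170, H_out = 5.211 kJ/mol
Linear interpolation between T = 322.8 (H_out = 5.211) and T = 325.1 (H_out = 6.232) on hF = 6.022 gives T ≈ 324.6 K, at which ψ = 0.19.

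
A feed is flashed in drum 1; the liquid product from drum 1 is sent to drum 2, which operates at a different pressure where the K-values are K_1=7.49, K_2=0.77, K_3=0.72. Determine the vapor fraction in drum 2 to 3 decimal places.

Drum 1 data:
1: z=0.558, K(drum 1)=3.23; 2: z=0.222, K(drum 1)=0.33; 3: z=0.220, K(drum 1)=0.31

V/F (drum 2) = 0.796

Drum 1:
Material balance + equilibrium reduce to Σ zᵢ(Kᵢ−1)/(1+ψ₁(Kᵢ−1)) = 0.
Check two-phase: ΣzᵢKᵢ = 1.944 > 1 and Σzᵢ/Kᵢ = 1.555 > 1, so g(0) = 0.944 > 0 and g(1) = -0.555 < 0.
Iterate (Newton) starting at ψ₁ = 0.31:
  ψ₁ = 0.310: g = 0.3549, g' = -1.298 → ψ₁ = 0.583
  ψ₁ = 0.583: g = 0.0426, g' = -1.086 → ψ₁ = 0.623
  ψ₁ = 0.623: g = -0.0003, g' = -1.102 → ψ₁ = 0.622
Converged at ψ₁ = 0.622.
Drum-1 compositions:
  1: x = 0.234, y = 0.755
  2: x = 0.381, y = 0.126
  3: x = 0.386, y = 0.120
Drum-2 feed = drum-1 liquid: z₂ = (0.2337, 0.3808, 0.3856).
Drum 2:
Rachford–Rice: g(ψ₂) = Σ zᵢ(Kᵢ−1)/(1+ψ₂(Kᵢ−1)) = 0.
g(0) = ΣzᵢKᵢ − 1 = 1.321 and g(1) = 1 − Σzᵢ/Kᵢ = -0.061, so a root lies in (0, 1).
Newton–Raphson from ψ₂ = 0.69:
  ψ₂ = 0.690: g = 0.0390, g' = -0.403 → ψ₂ = 0.787
  ψ₂ = 0.787: g = 0.0030, g' = -0.344 → ψ₂ = 0.796
Converged at ψ₂ = 0.796.
  1: x = 0.038, y = 0.284
  2: x = 0.466, y = 0.359
  3: x = 0.496, y = 0.357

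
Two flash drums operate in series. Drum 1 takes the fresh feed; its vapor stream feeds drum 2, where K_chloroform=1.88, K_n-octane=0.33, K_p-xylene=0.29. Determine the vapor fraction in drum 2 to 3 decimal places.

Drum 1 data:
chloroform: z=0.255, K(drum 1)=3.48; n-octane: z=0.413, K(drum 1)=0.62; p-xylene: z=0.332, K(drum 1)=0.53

V/F (drum 2) = 0.172

Drum 1:
Let ψ₁ = V/F and solve Σ zᵢ(Kᵢ−1)/(1+ψ₁(Kᵢ−1)) = 0.
g(0) = ΣzᵢKᵢ − 1 = 0.319 and g(1) = 1 − Σzᵢ/Kᵢ = -0.366, so a root lies in (0, 1).
Iterate (Newton) starting at ψ₁ = 0.5:
  ψ₁ = 0.500: g = -0.1154, g' = -0.529 → ψ₁ = 0.282
  ψ₁ = 0.282: g = 0.0167, g' = -0.716 → ψ₁ = 0.305
  ψ₁ = 0.305: g = 0.0004, g' = -0.685 → ψ₁ = 0.306
Converged at ψ₁ = 0.306.
Drum-1 compositions:
  chloroform: x = 0.145, y = 0.505
  n-octane: x = 0.467, y = 0.290
  p-xylene: x = 0.388, y = 0.205
Drum-2 feed = drum-1 vapor: z₂ = (0.5048, 0.2897, 0.2055).
Drum 2:
Rachford–Rice: g(ψ₂) = Σ zᵢ(Kᵢ−1)/(1+ψ₂(Kᵢ−1)) = 0.
Feasibility: ΣzᵢKᵢ = 1.104, Σzᵢ/Kᵢ = 1.855 — both > 1, two phases present.
Iterate (Newton) starting at ψ₂ = 0.5:
  ψ₂ = 0.500: g = -0.2095, g' = -0.732 → ψ₂ = 0.214
  ψ₂ = 0.214: g = -0.0245, g' = -0.598 → ψ₂ = 0.173
  ψ₂ = 0.173: g = -0.0001, g' = -0.595 → ψ₂ = 0.172
Converged at ψ₂ = 0.172.
  chloroform: x = 0.438, y = 0.824
  n-octane: x = 0.328, y = 0.108
  p-xylene: x = 0.234, y = 0.068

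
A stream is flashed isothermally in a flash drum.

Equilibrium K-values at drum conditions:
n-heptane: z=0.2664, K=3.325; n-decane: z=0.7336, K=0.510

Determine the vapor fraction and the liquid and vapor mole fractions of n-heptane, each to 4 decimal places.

ψ = 0.2281, x_n-heptane = 0.1741, y_n-heptane = 0.5788

Rachford–Rice: g(ψ) = Σ zᵢ(Kᵢ−1)/(1+ψ(Kᵢ−1)) = 0.
g(0) = ΣzᵢKᵢ − 1 = 0.2599 and g(1) = 1 − Σzᵢ/Kᵢ = -0.5186, so a root lies in (0, 1).
Newton–Raphson from ψ = 0.5:
  ψ = 0.5000: g = -0.18969, g' = -0.6169 → ψ = 0.1925
  ψ = 0.1925: g = 0.03095, g' = -0.9019 → ψ = 0.2268
  ψ = 0.2268: g = 0.00109, g' = -0.8402 → ψ = 0.2281
Converged at ψ = 0.2281.
Compositions from xᵢ = zᵢ/(1+ψ(Kᵢ−1)), yᵢ = Kᵢxᵢ:
  n-heptane: x = 0.1741, y = 0.5788
  n-decane: x = 0.8259, y = 0.4212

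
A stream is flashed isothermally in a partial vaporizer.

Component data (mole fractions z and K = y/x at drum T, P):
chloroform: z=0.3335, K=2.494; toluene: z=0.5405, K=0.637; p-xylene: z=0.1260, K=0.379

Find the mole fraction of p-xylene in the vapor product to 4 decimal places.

Rachford–Rice: g(ψ) = Σ zᵢ(Kᵢ−1)/(1+ψ(Kᵢ−1)) = 0.
g(0) = ΣzᵢKᵢ − 1 = 0.2238 and g(1) = 1 − Σzᵢ/Kᵢ = -0.3147, so a root lies in (0, 1).
Iterate (Newton) starting at ψ = 0.5:
  ψ = 0.5000: g = -0.06799, g' = -0.4524 → ψ = 0.3497
  ψ = 0.3497: g = 0.00258, g' = -0.4939 → ψ = 0.3549
Converged at ψ = 0.3549.
Compositions from xᵢ = zᵢ/(1+ψ(Kᵢ−1)), yᵢ = Kᵢxᵢ:
  chloroform: x = 0.2179, y = 0.5435
  toluene: x = 0.6204, y = 0.3952
  p-xylene: x = 0.1616, y = 0.0613

y_p-xylene = 0.0613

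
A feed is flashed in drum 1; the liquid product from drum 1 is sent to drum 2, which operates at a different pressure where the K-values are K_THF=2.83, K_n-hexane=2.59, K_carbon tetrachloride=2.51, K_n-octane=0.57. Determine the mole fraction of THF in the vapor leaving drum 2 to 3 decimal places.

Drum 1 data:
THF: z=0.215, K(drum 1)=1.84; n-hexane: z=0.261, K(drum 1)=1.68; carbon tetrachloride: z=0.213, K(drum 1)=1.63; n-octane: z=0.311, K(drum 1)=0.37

Drum 1:
Let ψ₁ = V/F and solve Σ zᵢ(Kᵢ−1)/(1+ψ₁(Kᵢ−1)) = 0.
g(0) = ΣzᵢKᵢ − 1 = 0.296 and g(1) = 1 − Σzᵢ/Kᵢ = -0.243, so a root lies in (0, 1).
Iterate (Newton) starting at ψ₁ = 0.47:
  ψ₁ = 0.470: g = 0.0892, g' = -0.447 → ψ₁ = 0.670
  ψ₁ = 0.670: g = -0.0070, g' = -0.530 → ψ₁ = 0.656
Converged at ψ₁ = 0.656.
Drum-1 compositions:
  THF: x = 0.139, y = 0.255
  n-hexane: x = 0.180, y = 0.303
  carbon tetrachloride: x = 0.151, y = 0.246
  n-octane: x = 0.530, y = 0.196
Drum-2 feed = drum-1 liquid: z₂ = (0.1386, 0.1805, 0.1507, 0.5303).
Drum 2:
Rachford–Rice: g(ψ₂) = Σ zᵢ(Kᵢ−1)/(1+ψ₂(Kᵢ−1)) = 0.
g(0) = ΣzᵢKᵢ − 1 = 0.540 and g(1) = 1 − Σzᵢ/Kᵢ = -0.109, so a root lies in (0, 1).
Iterate (Newton) starting at ψ₂ = 0.5:
  ψ₂ = 0.500: g = 0.1315, g' = -0.539 → ψ₂ = 0.744
  ψ₂ = 0.744: g = 0.0107, g' = -0.467 → ψ₂ = 0.767
Converged at ψ₂ = 0.767.
  THF: x = 0.058, y = 0.163
  n-hexane: x = 0.081, y = 0.211
  carbon tetrachloride: x = 0.070, y = 0.175
  n-octane: x = 0.791, y = 0.451

y_THF (drum 2) = 0.163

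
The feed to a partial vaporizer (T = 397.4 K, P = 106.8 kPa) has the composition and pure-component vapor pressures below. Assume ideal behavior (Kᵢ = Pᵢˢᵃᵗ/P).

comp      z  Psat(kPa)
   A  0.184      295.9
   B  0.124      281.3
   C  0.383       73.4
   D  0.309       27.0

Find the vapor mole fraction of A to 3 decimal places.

y_A = 0.380

Raoult's law: Kᵢ = Pᵢˢᵃᵗ/P = Pᵢˢᵃᵗ/106.8.
  K_A = 295.9/106.8 = 2.77060, K_B = 281.3/106.8 = 2.63390, K_C = 73.4/106.8 = 0.68727, K_D = 27.0/106.8 = 0.25281
Rachford–Rice: g(β) = Σ zᵢ(Kᵢ−1)/(1+β(Kᵢ−1)) = 0.
g(0) = ΣzᵢKᵢ − 1 = 0.178 and g(1) = 1 − Σzᵢ/Kᵢ = -0.893, so a root lies in (0, 1).
Iterate (Newton) starting at β = 0.33:
  β = 0.330: g = -0.1027, g' = -0.720 → β = 0.187
  β = 0.187: g = 0.0041, g' = -0.795 → β = 0.192
Converged at β = 0.192.
Compositions from xᵢ = zᵢ/(1+β(Kᵢ−1)), yᵢ = Kᵢxᵢ:
  A: x = 0.137, y = 0.380
  B: x = 0.094, y = 0.248
  C: x = 0.408, y = 0.280
  D: x = 0.361, y = 0.091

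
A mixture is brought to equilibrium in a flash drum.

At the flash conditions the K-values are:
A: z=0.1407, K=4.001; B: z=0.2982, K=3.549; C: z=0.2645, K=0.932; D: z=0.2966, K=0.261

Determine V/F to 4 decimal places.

V/F = 0.6388

Rachford–Rice: g(V/F) = Σ zᵢ(Kᵢ−1)/(1+V/F(Kᵢ−1)) = 0.
g(0) = ΣzᵢKᵢ − 1 = 0.9452 and g(1) = 1 − Σzᵢ/Kᵢ = -0.5394, so a root lies in (0, 1).
Iterate (Newton) starting at V/F = 0.5:
  V/F = 0.5000: g = 0.13679, g' = -0.9860 → V/F = 0.6387
  V/F = 0.6387: g = 0.00003, g' = -1.0119 → V/F = 0.6388
Converged at V/F = 0.6388.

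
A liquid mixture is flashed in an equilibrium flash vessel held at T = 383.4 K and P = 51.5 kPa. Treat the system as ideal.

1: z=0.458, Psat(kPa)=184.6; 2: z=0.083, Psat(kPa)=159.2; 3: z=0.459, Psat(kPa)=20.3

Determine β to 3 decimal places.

β = 0.709

Raoult's law: Kᵢ = Pᵢˢᵃᵗ/P = Pᵢˢᵃᵗ/51.5.
  K_1 = 184.6/51.5 = 3.58447, K_2 = 159.2/51.5 = 3.09126, K_3 = 20.3/51.5 = 0.39417
Iterate (Newton) starting at β = 0.47:
  β = 0.470: g = 0.2332, g' = -1.045 → β = 0.693
  β = 0.693: g = 0.0156, g' = -0.954 → β = 0.709
Converged at β = 0.709.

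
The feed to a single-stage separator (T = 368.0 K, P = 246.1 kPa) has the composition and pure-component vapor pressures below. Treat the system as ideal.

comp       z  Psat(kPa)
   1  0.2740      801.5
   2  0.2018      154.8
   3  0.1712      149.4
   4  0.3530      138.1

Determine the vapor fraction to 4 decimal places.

Raoult's law: Kᵢ = Pᵢˢᵃᵗ/P = Pᵢˢᵃᵗ/246.1.
  K_1 = 801.5/246.1 = 3.256806, K_2 = 154.8/246.1 = 0.629013, K_3 = 149.4/246.1 = 0.607070, K_4 = 138.1/246.1 = 0.561154
Rachford–Rice: g(ψ) = Σ zᵢ(Kᵢ−1)/(1+ψ(Kᵢ−1)) = 0.
Feasibility: ΣzᵢKᵢ = 1.3213, Σzᵢ/Kᵢ = 1.3160 — both > 1, two phases present.
Newton–Raphson from ψ = 0.55:
  ψ = 0.5500: g = -0.10817, g' = -0.4828 → ψ = 0.3260
  ψ = 0.3260: g = 0.01320, g' = -0.6265 → ψ = 0.3470
  ψ = 0.3470: g = 0.00022, g' = -0.6055 → ψ = 0.3474
Converged at ψ = 0.3474.

ψ = 0.3474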